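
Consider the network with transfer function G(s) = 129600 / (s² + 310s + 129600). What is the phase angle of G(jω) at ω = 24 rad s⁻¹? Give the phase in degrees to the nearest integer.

-3°

∠[(j24)² + 310(j24) + 129600] = ∠[1.2902e+05 + j7440] = 3.30°
∠G(j24) = −3.30° = -3.30°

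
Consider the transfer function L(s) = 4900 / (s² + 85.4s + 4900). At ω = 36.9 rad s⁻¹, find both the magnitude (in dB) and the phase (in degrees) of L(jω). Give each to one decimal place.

|(j36.9)² + 85.4(j36.9) + 4900| = |3538.4 + j3151.3| = 4738
|L(j36.9)| = 4900 / 4738 = 1.0341
20 log₁₀(1.0341) = 0.29 dB
∠[(j36.9)² + 85.4(j36.9) + 4900] = ∠[3538.4 + j3151.3] = 41.69°
∠L(j36.9) = −41.69° = -41.69°

|L| = 0.3 dB, ∠L = -41.7°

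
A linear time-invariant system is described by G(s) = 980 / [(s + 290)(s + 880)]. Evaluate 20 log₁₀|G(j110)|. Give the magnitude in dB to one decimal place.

-49.0 dB

|j110 + 290| = √(110² + 290²) = 310.2
|j110 + 880| = √(110² + 880²) = 886.8
|G(j110)| = 980 / (310.2 × 886.8) = 0.0035628
20 log₁₀(0.0035628) = -48.96 dB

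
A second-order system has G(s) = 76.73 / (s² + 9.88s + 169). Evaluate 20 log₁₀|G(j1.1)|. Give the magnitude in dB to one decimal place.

|(j1.1)² + 9.88(j1.1) + 169| = |167.79 + j10.868| = 168.1
|G(j1.1)| = 76.73 / 168.1 = 0.45634
20 log₁₀(0.45634) = -6.81 dB

-6.8 dB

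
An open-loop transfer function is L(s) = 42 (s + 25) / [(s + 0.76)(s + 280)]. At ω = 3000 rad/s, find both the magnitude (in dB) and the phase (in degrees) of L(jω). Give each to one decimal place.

|j3000 + 25| = √(3000² + 25²) = 3000
|j3000 + 0.76| = √(3000² + 0.76²) = 3000
|j3000 + 280| = √(3000² + 280²) = 3013
|L(j3000)| = 42 × 3000 / (3000 × 3013) = 0.01394
20 log₁₀(0.01394) = -37.11 dB
∠(j3000 + 25) = arctan(3000/25) = 89.52°
∠(j3000 + 0.76) = arctan(3000/0.76) = 89.99°
∠(j3000 + 280) = arctan(3000/280) = 84.67°
∠L(j3000) = 89.52° − (89.99° + 84.67°) = -85.13°

|L| = -37.1 dB, ∠L = -85.1 deg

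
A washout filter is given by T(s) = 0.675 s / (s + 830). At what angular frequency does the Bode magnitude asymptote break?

830 rad s⁻¹

The single real pole at s = −830 gives a corner at ω = 830 rad s⁻¹.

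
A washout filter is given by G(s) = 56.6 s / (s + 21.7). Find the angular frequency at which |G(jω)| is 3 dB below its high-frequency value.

21.7 rad s⁻¹

For a single-pole high-pass, the −3 dB point is at the pole: ω = 21.7 rad s⁻¹.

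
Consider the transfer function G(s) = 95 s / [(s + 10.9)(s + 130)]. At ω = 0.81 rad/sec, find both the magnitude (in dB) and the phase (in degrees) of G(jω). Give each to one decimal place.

|j0.81| = 0.81
|j0.81 + 10.9| = √(0.81² + 10.9²) = 10.93
|j0.81 + 130| = √(0.81² + 130²) = 130
|G(j0.81)| = 95 × 0.81 / (10.93 × 130) = 0.054154
20 log₁₀(0.054154) = -25.33 dB
∠(j0.81) = 90.00°
∠(j0.81 + 10.9) = arctan(0.81/10.9) = 4.25°
∠(j0.81 + 130) = arctan(0.81/130) = 0.36°
∠G(j0.81) = 90.00° − (4.25° + 0.36°) = 85.39°

|G| = -25.3 dB, ∠G = 85.4°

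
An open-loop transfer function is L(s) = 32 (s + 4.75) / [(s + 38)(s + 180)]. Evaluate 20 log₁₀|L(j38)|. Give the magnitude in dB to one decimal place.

-18.1 dB

|j38 + 4.75| = √(38² + 4.75²) = 38.3
|j38 + 38| = √(38² + 38²) = 53.74
|j38 + 180| = √(38² + 180²) = 184
|L(j38)| = 32 × 38.3 / (53.74 × 184) = 0.12395
20 log₁₀(0.12395) = -18.13 dB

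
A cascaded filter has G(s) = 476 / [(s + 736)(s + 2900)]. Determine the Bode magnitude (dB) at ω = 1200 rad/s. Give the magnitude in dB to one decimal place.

-79.4 dB

|j1200 + 736| = √(1200² + 736²) = 1408
|j1200 + 2900| = √(1200² + 2900²) = 3138
|G(j1200)| = 476 / (1408 × 3138) = 0.00010774
20 log₁₀(0.00010774) = -79.35 dB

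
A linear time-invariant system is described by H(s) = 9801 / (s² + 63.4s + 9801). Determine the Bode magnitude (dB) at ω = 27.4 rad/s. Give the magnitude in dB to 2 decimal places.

0.54 dB

|(j27.4)² + 63.4(j27.4) + 9801| = |9050.2 + j1737.2| = 9215
|H(j27.4)| = 9801 / 9215 = 1.0635
20 log₁₀(1.0635) = 0.535 dB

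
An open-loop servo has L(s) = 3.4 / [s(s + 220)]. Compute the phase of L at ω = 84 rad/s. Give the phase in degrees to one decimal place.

-110.9°

∠(j84 + 220) = arctan(84/220) = 20.90°
∠(j84) = 90.00°
∠L(j84) = − (20.90° + 90.00°) = -110.90°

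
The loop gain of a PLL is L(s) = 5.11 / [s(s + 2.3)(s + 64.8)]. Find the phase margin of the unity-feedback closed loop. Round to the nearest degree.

Gain crossover: |L(jω)| = 1 at ω ≈ 0.0343 rad/s.
∠L(j0.0343) = −90° − arctan(0.0343/2.3) − arctan(0.0343/64.8) ≈ -90.88°
PM = 180° + (-90.88°) = 89.12°

89°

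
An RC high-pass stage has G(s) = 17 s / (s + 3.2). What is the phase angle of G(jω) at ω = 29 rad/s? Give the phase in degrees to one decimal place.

6.3°

∠(j29) = 90.00°
∠(j29 + 3.2) = arctan(29/3.2) = 83.70°
∠G(j29) = 90.00° − 83.70° = 6.30°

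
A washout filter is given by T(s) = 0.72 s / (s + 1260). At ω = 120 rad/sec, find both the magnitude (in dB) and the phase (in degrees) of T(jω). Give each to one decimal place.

|j120| = 120
|j120 + 1260| = √(120² + 1260²) = 1266
|T(j120)| = 0.72 × 120 / 1266 = 0.068263
20 log₁₀(0.068263) = -23.32 dB
∠(j120) = 90.00°
∠(j120 + 1260) = arctan(120/1260) = 5.44°
∠T(j120) = 90.00° − 5.44° = 84.56°

|T| = -23.3 dB, ∠T = 84.6°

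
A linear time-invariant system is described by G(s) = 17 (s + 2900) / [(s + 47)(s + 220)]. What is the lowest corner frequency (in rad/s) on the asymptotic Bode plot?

47 rad/s

Break frequencies occur at each pole and zero magnitude: 47 rad/s, 220 rad/s, 2900 rad/s.
The lowest is 47 rad/s.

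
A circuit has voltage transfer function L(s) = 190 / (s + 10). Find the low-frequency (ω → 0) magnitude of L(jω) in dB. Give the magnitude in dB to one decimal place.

L(0) = 190 / 10 = 19
20 log₁₀(19) = 25.58 dB

25.6 dB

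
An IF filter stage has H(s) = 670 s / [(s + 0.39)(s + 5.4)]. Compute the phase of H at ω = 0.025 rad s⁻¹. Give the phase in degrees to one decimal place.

86.1 deg

∠(j0.025) = 90.00°
∠(j0.025 + 0.39) = arctan(0.025/0.39) = 3.67°
∠(j0.025 + 5.4) = arctan(0.025/5.4) = 0.27°
∠H(j0.025) = 90.00° − (3.67° + 0.27°) = 86.07°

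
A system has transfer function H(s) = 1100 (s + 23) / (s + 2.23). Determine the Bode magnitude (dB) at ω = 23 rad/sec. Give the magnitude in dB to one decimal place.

63.8 dB

|j23 + 23| = √(23² + 23²) = 32.53
|j23 + 2.23| = √(23² + 2.23²) = 23.11
|H(j23)| = 1100 × 32.53 / 23.11 = 1548.4
20 log₁₀(1548.4) = 63.80 dB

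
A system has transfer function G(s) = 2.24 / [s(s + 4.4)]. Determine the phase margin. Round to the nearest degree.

Gain crossover: |G(jω)| = 1 at ω ≈ 0.506 rad/s.
∠G(j0.506) = −90° − arctan(0.506/4.4) ≈ -96.56°
PM = 180° + (-96.56°) = 83.44°

83°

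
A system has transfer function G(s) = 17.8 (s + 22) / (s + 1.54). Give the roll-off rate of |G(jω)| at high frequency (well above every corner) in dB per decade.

With 1 zero and 1 pole, the high-frequency asymptotic slope is 20 × (1 − 1) = 0 dB/decade.

0 dB/decade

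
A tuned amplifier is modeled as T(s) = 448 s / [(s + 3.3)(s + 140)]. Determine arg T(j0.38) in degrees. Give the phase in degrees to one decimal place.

83.3°

∠(j0.38) = 90.00°
∠(j0.38 + 3.3) = arctan(0.38/3.3) = 6.57°
∠(j0.38 + 140) = arctan(0.38/140) = 0.16°
∠T(j0.38) = 90.00° − (6.57° + 0.16°) = 83.28°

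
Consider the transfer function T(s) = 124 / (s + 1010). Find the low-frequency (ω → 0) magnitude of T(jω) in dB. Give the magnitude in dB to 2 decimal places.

-18.22 dB

T(0) = 124 / 1010 = 0.12277
20 log₁₀(0.12277) = -18.218 dB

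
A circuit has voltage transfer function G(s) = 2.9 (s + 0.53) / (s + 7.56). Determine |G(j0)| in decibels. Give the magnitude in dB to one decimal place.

G(0) = 2.9 × 0.53 / 7.56 = 0.20331
20 log₁₀(0.20331) = -13.84 dB

-13.8 dB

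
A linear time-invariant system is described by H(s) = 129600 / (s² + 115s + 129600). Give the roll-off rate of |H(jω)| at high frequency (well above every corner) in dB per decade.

With 0 zeros and 2 poles, the high-frequency asymptotic slope is 20 × (0 − 2) = -40 dB/decade.

-40 dB/decade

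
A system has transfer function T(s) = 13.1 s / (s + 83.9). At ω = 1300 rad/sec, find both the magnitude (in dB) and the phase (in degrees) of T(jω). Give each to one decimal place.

|T| = 22.3 dB, ∠T = 3.7°

|j1300| = 1300
|j1300 + 83.9| = √(1300² + 83.9²) = 1303
|T(j1300)| = 13.1 × 1300 / 1303 = 13.073
20 log₁₀(13.073) = 22.33 dB
∠(j1300) = 90.00°
∠(j1300 + 83.9) = arctan(1300/83.9) = 86.31°
∠T(j1300) = 90.00° − 86.31° = 3.69°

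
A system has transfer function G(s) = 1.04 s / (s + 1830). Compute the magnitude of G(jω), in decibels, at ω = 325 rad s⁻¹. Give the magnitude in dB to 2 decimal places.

-14.81 dB

|j325| = 325
|j325 + 1830| = √(325² + 1830²) = 1859
|G(j325)| = 1.04 × 325 / 1859 = 0.18185
20 log₁₀(0.18185) = -14.806 dB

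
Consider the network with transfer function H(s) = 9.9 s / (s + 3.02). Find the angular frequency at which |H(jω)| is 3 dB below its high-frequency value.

3.02 rad/sec

For a single-pole high-pass, the −3 dB point is at the pole: ω = 3.02 rad/sec.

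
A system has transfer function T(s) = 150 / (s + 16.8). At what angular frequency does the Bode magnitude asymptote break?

16.8 rad s⁻¹

The single real pole at s = −16.8 gives a corner at ω = 16.8 rad s⁻¹.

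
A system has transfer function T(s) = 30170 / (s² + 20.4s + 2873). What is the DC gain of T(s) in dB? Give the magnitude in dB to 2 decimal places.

20.42 dB

T(0) = 30170 / 2873 = 10.501
20 log₁₀(10.501) = 20.425 dB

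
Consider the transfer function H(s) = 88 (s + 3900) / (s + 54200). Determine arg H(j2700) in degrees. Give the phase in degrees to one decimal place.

∠(j2700 + 3900) = arctan(2700/3900) = 34.70°
∠(j2700 + 54200) = arctan(2700/54200) = 2.85°
∠H(j2700) = 34.70° − 2.85° = 31.84°

31.8 deg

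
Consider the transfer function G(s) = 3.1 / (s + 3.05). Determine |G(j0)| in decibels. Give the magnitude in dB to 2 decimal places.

0.14 dB

G(0) = 3.1 / 3.05 = 1.0164
20 log₁₀(1.0164) = 0.141 dB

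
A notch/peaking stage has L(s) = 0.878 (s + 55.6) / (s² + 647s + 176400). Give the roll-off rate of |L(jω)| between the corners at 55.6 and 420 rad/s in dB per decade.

In this band the factors already past their corner are: zero at 55.6; net slope = 20 dB/decade.

20 dB/decade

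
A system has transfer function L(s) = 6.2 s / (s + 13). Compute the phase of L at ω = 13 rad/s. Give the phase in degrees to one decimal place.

45.0°

∠(j13) = 90.00°
∠(j13 + 13) = arctan(13/13) = 45.00°
∠L(j13) = 90.00° − 45.00° = 45.00°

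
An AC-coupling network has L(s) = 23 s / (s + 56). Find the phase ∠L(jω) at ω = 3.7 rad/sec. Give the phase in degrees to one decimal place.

86.2 deg

∠(j3.7) = 90.00°
∠(j3.7 + 56) = arctan(3.7/56) = 3.78°
∠L(j3.7) = 90.00° − 3.78° = 86.22°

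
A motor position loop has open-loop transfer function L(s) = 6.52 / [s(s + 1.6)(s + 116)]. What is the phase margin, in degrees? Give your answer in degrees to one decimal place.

Gain crossover: |L(jω)| = 1 at ω ≈ 0.0351 rad s⁻¹.
∠L(j0.0351) = −90° − arctan(0.0351/1.6) − arctan(0.0351/116) ≈ -91.27°
PM = 180° + (-91.27°) = 88.73°

88.7°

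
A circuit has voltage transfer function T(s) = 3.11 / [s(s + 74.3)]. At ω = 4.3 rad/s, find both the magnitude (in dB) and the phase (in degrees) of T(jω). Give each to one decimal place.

|j4.3 + 74.3| = √(4.3² + 74.3²) = 74.42
|j4.3| = 4.3
|T(j4.3)| = 3.11 / (74.42 × 4.3) = 0.009718
20 log₁₀(0.009718) = -40.25 dB
∠(j4.3 + 74.3) = arctan(4.3/74.3) = 3.31°
∠(j4.3) = 90.00°
∠T(j4.3) = − (3.31° + 90.00°) = -93.31°

|T| = -40.2 dB, ∠T = -93.3 deg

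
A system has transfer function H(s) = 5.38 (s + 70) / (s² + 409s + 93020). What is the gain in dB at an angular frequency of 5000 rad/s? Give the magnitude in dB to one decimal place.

-59.4 dB

|j5000 + 70| = √(5000² + 70²) = 5000
|(j5000)² + 409(j5000) + 93020| = |-2.4907e+07 + j2.045e+06| = 2.499e+07
|H(j5000)| = 5.38 × 5000 / 2.499e+07 = 0.0010765
20 log₁₀(0.0010765) = -59.36 dB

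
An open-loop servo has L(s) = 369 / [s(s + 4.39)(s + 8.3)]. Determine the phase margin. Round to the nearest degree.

6°

Gain crossover: |L(jω)| = 1 at ω ≈ 5.38 rad/sec.
∠L(j5.38) = −90° − arctan(5.38/4.39) − arctan(5.38/8.3) ≈ -173.70°
PM = 180° + (-173.70°) = 6.30°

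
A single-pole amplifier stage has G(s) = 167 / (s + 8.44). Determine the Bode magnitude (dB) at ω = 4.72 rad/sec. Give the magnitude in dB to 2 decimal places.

24.75 dB

|j4.72 + 8.44| = √(4.72² + 8.44²) = 9.67
|G(j4.72)| = 167 / 9.67 = 17.27
20 log₁₀(17.27) = 24.746 dB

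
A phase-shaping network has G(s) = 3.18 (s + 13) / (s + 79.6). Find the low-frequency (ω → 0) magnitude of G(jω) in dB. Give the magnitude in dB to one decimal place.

G(0) = 3.18 × 13 / 79.6 = 0.51935
20 log₁₀(0.51935) = -5.69 dB

-5.7 dB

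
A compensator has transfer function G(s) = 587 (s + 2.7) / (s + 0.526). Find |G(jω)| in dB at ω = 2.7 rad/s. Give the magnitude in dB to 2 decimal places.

58.22 dB

|j2.7 + 2.7| = √(2.7² + 2.7²) = 3.818
|j2.7 + 0.526| = √(2.7² + 0.526²) = 2.751
|G(j2.7)| = 587 × 3.818 / 2.751 = 814.82
20 log₁₀(814.82) = 58.221 dB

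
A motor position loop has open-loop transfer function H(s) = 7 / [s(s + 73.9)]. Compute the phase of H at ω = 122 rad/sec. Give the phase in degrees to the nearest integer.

-149°

∠(j122 + 73.9) = arctan(122/73.9) = 58.80°
∠(j122) = 90.00°
∠H(j122) = − (58.80° + 90.00°) = -148.80°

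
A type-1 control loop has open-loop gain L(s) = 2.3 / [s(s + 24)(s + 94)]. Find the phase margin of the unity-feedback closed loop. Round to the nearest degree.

90 deg

Gain crossover: |L(jω)| = 1 at ω ≈ 0.00102 rad/s.
∠L(j0.00102) = −90° − arctan(0.00102/24) − arctan(0.00102/94) ≈ -90.00°
PM = 180° + (-90.00°) = 90.00°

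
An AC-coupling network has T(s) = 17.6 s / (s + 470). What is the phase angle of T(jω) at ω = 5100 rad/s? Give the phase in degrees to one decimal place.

5.3°

∠(j5100) = 90.00°
∠(j5100 + 470) = arctan(5100/470) = 84.73°
∠T(j5100) = 90.00° − 84.73° = 5.27°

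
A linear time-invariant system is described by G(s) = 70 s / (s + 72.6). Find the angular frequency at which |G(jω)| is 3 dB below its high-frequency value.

For a single-pole high-pass, the −3 dB point is at the pole: ω = 72.6 rad/s.

72.6 rad/s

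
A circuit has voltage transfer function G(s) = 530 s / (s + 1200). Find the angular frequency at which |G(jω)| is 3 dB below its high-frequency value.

1200 rad/s

For a single-pole high-pass, the −3 dB point is at the pole: ω = 1200 rad/s.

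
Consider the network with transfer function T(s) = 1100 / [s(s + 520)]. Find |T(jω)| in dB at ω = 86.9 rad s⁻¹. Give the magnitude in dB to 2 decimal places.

|j86.9 + 520| = √(86.9² + 520²) = 527.2
|j86.9| = 86.9
|T(j86.9)| = 1100 / (527.2 × 86.9) = 0.02401
20 log₁₀(0.02401) = -32.392 dB

-32.39 dB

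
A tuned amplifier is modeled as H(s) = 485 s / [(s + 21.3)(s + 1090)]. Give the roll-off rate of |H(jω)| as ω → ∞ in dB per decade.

-20 dB/decade

With 1 zero and 2 poles, the high-frequency asymptotic slope is 20 × (1 − 2) = -20 dB/decade.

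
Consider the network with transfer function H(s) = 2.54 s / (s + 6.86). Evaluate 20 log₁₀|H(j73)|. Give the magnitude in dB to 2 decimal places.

|j73| = 73
|j73 + 6.86| = √(73² + 6.86²) = 73.32
|H(j73)| = 2.54 × 73 / 73.32 = 2.5289
20 log₁₀(2.5289) = 8.058 dB

8.06 dB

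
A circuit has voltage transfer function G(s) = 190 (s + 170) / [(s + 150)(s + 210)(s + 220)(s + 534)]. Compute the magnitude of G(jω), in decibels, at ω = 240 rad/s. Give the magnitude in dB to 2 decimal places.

-109.77 dB

|j240 + 170| = √(240² + 170²) = 294.1
|j240 + 150| = √(240² + 150²) = 283
|j240 + 210| = √(240² + 210²) = 318.9
|j240 + 220| = √(240² + 220²) = 325.6
|j240 + 534| = √(240² + 534²) = 585.5
|G(j240)| = 190 × 294.1 / (283 × 318.9 × 325.6 × 585.5) = 3.2482e-06
20 log₁₀(3.2482e-06) = -109.767 dB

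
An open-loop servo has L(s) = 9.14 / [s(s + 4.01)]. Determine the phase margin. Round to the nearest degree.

Gain crossover: |L(jω)| = 1 at ω ≈ 2.03 rad/s.
∠L(j2.03) = −90° − arctan(2.03/4.01) ≈ -116.88°
PM = 180° + (-116.88°) = 63.12°

63°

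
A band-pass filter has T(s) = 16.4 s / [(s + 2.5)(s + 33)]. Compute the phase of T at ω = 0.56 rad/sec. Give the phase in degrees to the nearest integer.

∠(j0.56) = 90.00°
∠(j0.56 + 2.5) = arctan(0.56/2.5) = 12.63°
∠(j0.56 + 33) = arctan(0.56/33) = 0.97°
∠T(j0.56) = 90.00° − (12.63° + 0.97°) = 76.40°

76°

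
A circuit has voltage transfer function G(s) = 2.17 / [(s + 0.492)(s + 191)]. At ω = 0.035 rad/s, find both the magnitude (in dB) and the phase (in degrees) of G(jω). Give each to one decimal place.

|G| = -32.8 dB, ∠G = -4.1 deg

|j0.035 + 0.492| = √(0.035² + 0.492²) = 0.4932
|j0.035 + 191| = √(0.035² + 191²) = 191
|G(j0.035)| = 2.17 / (0.4932 × 191) = 0.023034
20 log₁₀(0.023034) = -32.75 dB
∠(j0.035 + 0.492) = arctan(0.035/0.492) = 4.07°
∠(j0.035 + 191) = arctan(0.035/191) = 0.01°
∠G(j0.035) = − (4.07° + 0.01°) = -4.08°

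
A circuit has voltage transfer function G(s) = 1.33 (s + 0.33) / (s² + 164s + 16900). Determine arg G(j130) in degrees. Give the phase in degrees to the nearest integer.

-0 deg

∠(j130 + 0.33) = arctan(130/0.33) = 89.85°
∠[(j130)² + 164(j130) + 16900] = ∠[0 + j21320] = 90.00°
∠G(j130) = 89.85° − 90.00° = -0.15°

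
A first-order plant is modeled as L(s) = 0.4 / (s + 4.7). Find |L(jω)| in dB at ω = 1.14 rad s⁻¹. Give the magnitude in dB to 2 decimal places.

-21.65 dB

|j1.14 + 4.7| = √(1.14² + 4.7²) = 4.836
|L(j1.14)| = 0.4 / 4.836 = 0.082708
20 log₁₀(0.082708) = -21.649 dB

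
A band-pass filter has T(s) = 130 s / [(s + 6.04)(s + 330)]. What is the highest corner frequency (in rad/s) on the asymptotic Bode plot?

330 rad/s

Break frequencies occur at each pole and zero magnitude: 6.04 rad/s, 330 rad/s.
The highest is 330 rad/s.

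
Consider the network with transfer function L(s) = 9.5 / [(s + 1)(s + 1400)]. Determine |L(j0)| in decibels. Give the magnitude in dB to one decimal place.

L(0) = 9.5 / (1 × 1400) = 0.0067857
20 log₁₀(0.0067857) = -43.37 dB

-43.4 dB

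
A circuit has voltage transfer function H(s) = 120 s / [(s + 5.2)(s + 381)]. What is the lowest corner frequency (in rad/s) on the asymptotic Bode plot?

5.2 rad/s

Break frequencies occur at each pole and zero magnitude: 5.2 rad/s, 381 rad/s.
The lowest is 5.2 rad/s.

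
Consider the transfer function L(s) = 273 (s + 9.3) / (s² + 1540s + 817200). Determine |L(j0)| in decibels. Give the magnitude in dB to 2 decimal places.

-50.15 dB

L(0) = 273 × 9.3 / 817200 = 0.0031068
20 log₁₀(0.0031068) = -50.154 dB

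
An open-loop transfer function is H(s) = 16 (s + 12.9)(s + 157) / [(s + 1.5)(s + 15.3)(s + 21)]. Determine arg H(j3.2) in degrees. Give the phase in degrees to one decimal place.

∠(j3.2 + 12.9) = arctan(3.2/12.9) = 13.93°
∠(j3.2 + 157) = arctan(3.2/157) = 1.17°
∠(j3.2 + 1.5) = arctan(3.2/1.5) = 64.89°
∠(j3.2 + 15.3) = arctan(3.2/15.3) = 11.81°
∠(j3.2 + 21) = arctan(3.2/21) = 8.66°
∠H(j3.2) = 13.93° + 1.17° − (64.89° + 11.81° + 8.66°) = -70.26°

-70.3 deg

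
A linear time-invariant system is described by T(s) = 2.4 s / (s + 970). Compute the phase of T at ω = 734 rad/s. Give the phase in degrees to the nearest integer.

53°

∠(j734) = 90.00°
∠(j734 + 970) = arctan(734/970) = 37.11°
∠T(j734) = 90.00° − 37.11° = 52.89°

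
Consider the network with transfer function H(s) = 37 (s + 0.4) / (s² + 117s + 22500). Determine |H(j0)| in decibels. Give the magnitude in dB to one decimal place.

H(0) = 37 × 0.4 / 22500 = 0.00065778
20 log₁₀(0.00065778) = -63.64 dB

-63.6 dB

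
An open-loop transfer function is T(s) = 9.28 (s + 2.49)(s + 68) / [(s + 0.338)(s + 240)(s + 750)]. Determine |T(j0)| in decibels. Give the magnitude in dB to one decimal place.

T(0) = 9.28 × 2.49 × 68 / (0.338 × 240 × 750) = 0.025827
20 log₁₀(0.025827) = -31.76 dB

-31.8 dB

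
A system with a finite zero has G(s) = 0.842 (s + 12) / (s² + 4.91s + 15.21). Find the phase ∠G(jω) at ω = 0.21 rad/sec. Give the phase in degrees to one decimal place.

-2.9°

∠(j0.21 + 12) = arctan(0.21/12) = 1.00°
∠[(j0.21)² + 4.91(j0.21) + 15.21] = ∠[15.166 + j1.0311] = 3.89°
∠G(j0.21) = 1.00° − 3.89° = -2.89°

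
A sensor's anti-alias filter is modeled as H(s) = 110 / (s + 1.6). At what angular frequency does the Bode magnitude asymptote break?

1.6 rad/s

The single real pole at s = −1.6 gives a corner at ω = 1.6 rad/s.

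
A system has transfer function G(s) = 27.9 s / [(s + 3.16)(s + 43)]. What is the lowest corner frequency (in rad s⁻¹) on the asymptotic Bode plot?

3.16 rad s⁻¹

Break frequencies occur at each pole and zero magnitude: 3.16 rad s⁻¹, 43 rad s⁻¹.
The lowest is 3.16 rad s⁻¹.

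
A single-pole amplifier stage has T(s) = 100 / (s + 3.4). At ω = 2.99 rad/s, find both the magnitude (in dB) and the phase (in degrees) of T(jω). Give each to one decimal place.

|j2.99 + 3.4| = √(2.99² + 3.4²) = 4.528
|T(j2.99)| = 100 / 4.528 = 22.086
20 log₁₀(22.086) = 26.88 dB
∠(j2.99 + 3.4) = arctan(2.99/3.4) = 41.33°
∠T(j2.99) = −41.33° = -41.33°

|T| = 26.9 dB, ∠T = -41.3°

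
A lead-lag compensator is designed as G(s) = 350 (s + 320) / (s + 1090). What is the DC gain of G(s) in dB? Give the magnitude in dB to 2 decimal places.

G(0) = 350 × 320 / 1090 = 102.75
20 log₁₀(102.75) = 40.236 dB

40.24 dB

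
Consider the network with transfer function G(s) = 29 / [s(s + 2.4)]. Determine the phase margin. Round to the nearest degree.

Gain crossover: |G(jω)| = 1 at ω ≈ 5.12 rad/s.
∠G(j5.12) = −90° − arctan(5.12/2.4) ≈ -154.91°
PM = 180° + (-154.91°) = 25.09°

25°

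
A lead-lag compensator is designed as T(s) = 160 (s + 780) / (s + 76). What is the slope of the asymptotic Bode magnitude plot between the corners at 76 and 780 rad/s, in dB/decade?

-20 dB/decade

In this band the factors already past their corner are: pole at 76; net slope = -20 dB/decade.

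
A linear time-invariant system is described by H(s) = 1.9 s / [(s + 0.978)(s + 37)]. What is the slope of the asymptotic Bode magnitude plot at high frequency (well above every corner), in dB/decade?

With 1 zero and 2 poles, the high-frequency asymptotic slope is 20 × (1 − 2) = -20 dB/decade.

-20 dB/decade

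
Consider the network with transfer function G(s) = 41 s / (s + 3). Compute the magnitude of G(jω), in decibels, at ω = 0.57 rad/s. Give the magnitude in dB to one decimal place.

17.7 dB

|j0.57| = 0.57
|j0.57 + 3| = √(0.57² + 3²) = 3.054
|G(j0.57)| = 41 × 0.57 / 3.054 = 7.6531
20 log₁₀(7.6531) = 17.68 dB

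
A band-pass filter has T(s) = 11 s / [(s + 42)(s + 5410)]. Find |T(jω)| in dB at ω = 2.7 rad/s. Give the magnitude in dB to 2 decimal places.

|j2.7| = 2.7
|j2.7 + 42| = √(2.7² + 42²) = 42.09
|j2.7 + 5410| = √(2.7² + 5410²) = 5410
|T(j2.7)| = 11 × 2.7 / (42.09 × 5410) = 0.00013044
20 log₁₀(0.00013044) = -77.692 dB

-77.69 dB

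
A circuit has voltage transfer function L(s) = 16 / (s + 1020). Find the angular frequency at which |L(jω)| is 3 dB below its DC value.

1020 rad/s

For a single-pole low-pass, the −3 dB point is at the pole: ω = 1020 rad/s.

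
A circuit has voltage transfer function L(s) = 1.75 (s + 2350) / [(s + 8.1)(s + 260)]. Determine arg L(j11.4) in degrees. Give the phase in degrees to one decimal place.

∠(j11.4 + 2350) = arctan(11.4/2350) = 0.28°
∠(j11.4 + 8.1) = arctan(11.4/8.1) = 54.61°
∠(j11.4 + 260) = arctan(11.4/260) = 2.51°
∠L(j11.4) = 0.28° − (54.61° + 2.51°) = -56.84°

-56.8°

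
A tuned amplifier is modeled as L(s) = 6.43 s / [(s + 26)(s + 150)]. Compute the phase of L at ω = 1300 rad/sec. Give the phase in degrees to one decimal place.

-82.3 deg

∠(j1300) = 90.00°
∠(j1300 + 26) = arctan(1300/26) = 88.85°
∠(j1300 + 150) = arctan(1300/150) = 83.42°
∠L(j1300) = 90.00° − (88.85° + 83.42°) = -82.27°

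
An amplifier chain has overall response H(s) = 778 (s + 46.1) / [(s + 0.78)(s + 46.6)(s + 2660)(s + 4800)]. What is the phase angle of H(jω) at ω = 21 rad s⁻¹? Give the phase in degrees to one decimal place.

∠(j21 + 46.1) = arctan(21/46.1) = 24.49°
∠(j21 + 0.78) = arctan(21/0.78) = 87.87°
∠(j21 + 46.6) = arctan(21/46.6) = 24.26°
∠(j21 + 2660) = arctan(21/2660) = 0.45°
∠(j21 + 4800) = arctan(21/4800) = 0.25°
∠H(j21) = 24.49° − (87.87° + 24.26° + 0.45° + 0.25°) = -88.34°

-88.3°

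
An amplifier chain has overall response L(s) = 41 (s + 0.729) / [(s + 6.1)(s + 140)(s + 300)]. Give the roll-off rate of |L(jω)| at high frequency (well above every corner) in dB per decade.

-40 dB/decade

With 1 zero and 3 poles, the high-frequency asymptotic slope is 20 × (1 − 3) = -40 dB/decade.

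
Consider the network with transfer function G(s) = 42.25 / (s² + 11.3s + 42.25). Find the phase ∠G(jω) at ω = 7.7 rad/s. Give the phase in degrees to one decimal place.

∠[(j7.7)² + 11.3(j7.7) + 42.25] = ∠[-17.04 + j87.01] = 101.08°
∠G(j7.7) = −101.08° = -101.08°

-101.1 deg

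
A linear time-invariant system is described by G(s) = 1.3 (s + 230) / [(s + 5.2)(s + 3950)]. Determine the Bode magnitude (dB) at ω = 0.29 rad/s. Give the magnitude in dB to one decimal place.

|j0.29 + 230| = √(0.29² + 230²) = 230
|j0.29 + 5.2| = √(0.29² + 5.2²) = 5.208
|j0.29 + 3950| = √(0.29² + 3950²) = 3950
|G(j0.29)| = 1.3 × 230 / (5.208 × 3950) = 0.014534
20 log₁₀(0.014534) = -36.75 dB

-36.8 dB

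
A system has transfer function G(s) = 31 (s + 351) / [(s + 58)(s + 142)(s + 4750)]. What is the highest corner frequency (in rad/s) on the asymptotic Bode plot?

4750 rad/s

Break frequencies occur at each pole and zero magnitude: 58 rad/s, 142 rad/s, 351 rad/s, 4750 rad/s.
The highest is 4750 rad/s.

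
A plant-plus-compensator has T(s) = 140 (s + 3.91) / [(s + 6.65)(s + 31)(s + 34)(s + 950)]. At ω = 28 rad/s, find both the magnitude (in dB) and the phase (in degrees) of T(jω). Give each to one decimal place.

|T| = -82.1 dB, ∠T = -77.8 deg

|j28 + 3.91| = √(28² + 3.91²) = 28.27
|j28 + 6.65| = √(28² + 6.65²) = 28.78
|j28 + 31| = √(28² + 31²) = 41.77
|j28 + 34| = √(28² + 34²) = 44.05
|j28 + 950| = √(28² + 950²) = 950.4
|T(j28)| = 140 × 28.27 / (28.78 × 41.77 × 44.05 × 950.4) = 7.8649e-05
20 log₁₀(7.8649e-05) = -82.09 dB
∠(j28 + 3.91) = arctan(28/3.91) = 82.05°
∠(j28 + 6.65) = arctan(28/6.65) = 76.64°
∠(j28 + 31) = arctan(28/31) = 42.09°
∠(j28 + 34) = arctan(28/34) = 39.47°
∠(j28 + 950) = arctan(28/950) = 1.69°
∠T(j28) = 82.05° − (76.64° + 42.09° + 39.47° + 1.69°) = -77.84°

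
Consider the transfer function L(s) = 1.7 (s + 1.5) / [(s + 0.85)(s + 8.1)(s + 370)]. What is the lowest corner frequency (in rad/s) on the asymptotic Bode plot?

0.85 rad/s

Break frequencies occur at each pole and zero magnitude: 0.85 rad/s, 1.5 rad/s, 8.1 rad/s, 370 rad/s.
The lowest is 0.85 rad/s.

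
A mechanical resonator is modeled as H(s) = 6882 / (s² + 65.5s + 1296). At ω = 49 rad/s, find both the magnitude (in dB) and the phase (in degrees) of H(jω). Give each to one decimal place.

|H| = 6.1 dB, ∠H = -109.0°

|(j49)² + 65.5(j49) + 1296| = |-1105 + j3209.5| = 3394
|H(j49)| = 6882 / 3394 = 2.0275
20 log₁₀(2.0275) = 6.14 dB
∠[(j49)² + 65.5(j49) + 1296] = ∠[-1105 + j3209.5] = 109.00°
∠H(j49) = −109.00° = -109.00°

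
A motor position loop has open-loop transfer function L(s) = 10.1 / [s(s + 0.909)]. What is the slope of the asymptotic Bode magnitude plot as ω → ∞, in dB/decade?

With 0 zeros and 2 poles, the high-frequency asymptotic slope is 20 × (0 − 2) = -40 dB/decade.

-40 dB/decade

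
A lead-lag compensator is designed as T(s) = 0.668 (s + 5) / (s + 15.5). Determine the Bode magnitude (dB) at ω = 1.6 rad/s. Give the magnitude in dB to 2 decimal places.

-12.95 dB

|j1.6 + 5| = √(1.6² + 5²) = 5.25
|j1.6 + 15.5| = √(1.6² + 15.5²) = 15.58
|T(j1.6)| = 0.668 × 5.25 / 15.58 = 0.22505
20 log₁₀(0.22505) = -12.954 dB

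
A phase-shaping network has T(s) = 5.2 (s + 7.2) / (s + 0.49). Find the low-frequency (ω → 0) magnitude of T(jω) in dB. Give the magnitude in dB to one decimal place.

37.7 dB

T(0) = 5.2 × 7.2 / 0.49 = 76.408
20 log₁₀(76.408) = 37.66 dB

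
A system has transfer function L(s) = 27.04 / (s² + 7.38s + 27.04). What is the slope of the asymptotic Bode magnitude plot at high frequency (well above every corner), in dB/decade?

With 0 zeros and 2 poles, the high-frequency asymptotic slope is 20 × (0 − 2) = -40 dB/decade.

-40 dB/decade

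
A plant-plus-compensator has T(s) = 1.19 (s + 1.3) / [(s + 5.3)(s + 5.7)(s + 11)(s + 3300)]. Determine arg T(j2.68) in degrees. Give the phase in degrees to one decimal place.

∠(j2.68 + 1.3) = arctan(2.68/1.3) = 64.12°
∠(j2.68 + 5.3) = arctan(2.68/5.3) = 26.82°
∠(j2.68 + 5.7) = arctan(2.68/5.7) = 25.18°
∠(j2.68 + 11) = arctan(2.68/11) = 13.69°
∠(j2.68 + 3300) = arctan(2.68/3300) = 0.05°
∠T(j2.68) = 64.12° − (26.82° + 25.18° + 13.69° + 0.05°) = -1.62°

-1.6°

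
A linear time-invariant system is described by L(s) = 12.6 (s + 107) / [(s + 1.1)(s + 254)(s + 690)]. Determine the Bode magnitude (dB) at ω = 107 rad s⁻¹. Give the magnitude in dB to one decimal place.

-80.7 dB

|j107 + 107| = √(107² + 107²) = 151.3
|j107 + 1.1| = √(107² + 1.1²) = 107
|j107 + 254| = √(107² + 254²) = 275.6
|j107 + 690| = √(107² + 690²) = 698.2
|L(j107)| = 12.6 × 151.3 / (107 × 275.6 × 698.2) = 9.2586e-05
20 log₁₀(9.2586e-05) = -80.67 dB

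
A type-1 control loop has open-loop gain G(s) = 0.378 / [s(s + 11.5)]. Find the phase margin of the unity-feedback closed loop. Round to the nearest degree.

Gain crossover: |G(jω)| = 1 at ω ≈ 0.0329 rad/s.
∠G(j0.0329) = −90° − arctan(0.0329/11.5) ≈ -90.16°
PM = 180° + (-90.16°) = 89.84°

90°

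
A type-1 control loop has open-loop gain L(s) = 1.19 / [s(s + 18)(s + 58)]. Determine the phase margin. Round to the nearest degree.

90°

Gain crossover: |L(jω)| = 1 at ω ≈ 0.00114 rad/sec.
∠L(j0.00114) = −90° − arctan(0.00114/18) − arctan(0.00114/58) ≈ -90.00°
PM = 180° + (-90.00°) = 90.00°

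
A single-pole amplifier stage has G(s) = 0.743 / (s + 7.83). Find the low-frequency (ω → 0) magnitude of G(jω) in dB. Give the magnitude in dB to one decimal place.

-20.5 dB

G(0) = 0.743 / 7.83 = 0.094891
20 log₁₀(0.094891) = -20.46 dB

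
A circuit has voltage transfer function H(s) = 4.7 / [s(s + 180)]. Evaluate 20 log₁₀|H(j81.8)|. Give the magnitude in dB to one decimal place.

|j81.8 + 180| = √(81.8² + 180²) = 197.7
|j81.8| = 81.8
|H(j81.8)| = 4.7 / (197.7 × 81.8) = 0.00029061
20 log₁₀(0.00029061) = -70.73 dB

-70.7 dB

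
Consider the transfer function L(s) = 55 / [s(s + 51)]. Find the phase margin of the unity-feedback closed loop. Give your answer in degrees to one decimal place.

Gain crossover: |L(jω)| = 1 at ω ≈ 1.08 rad s⁻¹.
∠L(j1.08) = −90° − arctan(1.08/51) ≈ -91.21°
PM = 180° + (-91.21°) = 88.79°

88.8°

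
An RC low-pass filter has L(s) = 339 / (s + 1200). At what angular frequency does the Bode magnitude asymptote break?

1200 rad/sec

The single real pole at s = −1200 gives a corner at ω = 1200 rad/sec.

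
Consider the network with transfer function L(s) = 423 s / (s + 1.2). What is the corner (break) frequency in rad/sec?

The single real pole at s = −1.2 gives a corner at ω = 1.2 rad/sec.

1.2 rad/sec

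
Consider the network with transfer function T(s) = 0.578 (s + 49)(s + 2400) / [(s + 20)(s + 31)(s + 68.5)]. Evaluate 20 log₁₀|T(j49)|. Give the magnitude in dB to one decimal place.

|j49 + 49| = √(49² + 49²) = 69.3
|j49 + 2400| = √(49² + 2400²) = 2401
|j49 + 20| = √(49² + 20²) = 52.92
|j49 + 31| = √(49² + 31²) = 57.98
|j49 + 68.5| = √(49² + 68.5²) = 84.22
|T(j49)| = 0.578 × 69.3 × 2401 / (52.92 × 57.98 × 84.22) = 0.37202
20 log₁₀(0.37202) = -8.59 dB

-8.6 dB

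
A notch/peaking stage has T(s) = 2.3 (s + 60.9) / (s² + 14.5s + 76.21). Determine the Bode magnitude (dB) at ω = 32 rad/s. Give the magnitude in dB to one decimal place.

-16.5 dB

|j32 + 60.9| = √(32² + 60.9²) = 68.8
|(j32)² + 14.5(j32) + 76.21| = |-947.79 + j464| = 1055
|T(j32)| = 2.3 × 68.8 / 1055 = 0.14994
20 log₁₀(0.14994) = -16.48 dB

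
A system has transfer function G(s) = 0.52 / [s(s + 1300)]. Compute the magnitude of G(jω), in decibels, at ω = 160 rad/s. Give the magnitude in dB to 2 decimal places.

|j160 + 1300| = √(160² + 1300²) = 1310
|j160| = 160
|G(j160)| = 0.52 / (1310 × 160) = 2.4813e-06
20 log₁₀(2.4813e-06) = -112.106 dB

-112.11 dB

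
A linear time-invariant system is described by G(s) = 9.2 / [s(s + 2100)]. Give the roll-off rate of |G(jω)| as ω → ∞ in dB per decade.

With 0 zeros and 2 poles, the high-frequency asymptotic slope is 20 × (0 − 2) = -40 dB/decade.

-40 dB/decade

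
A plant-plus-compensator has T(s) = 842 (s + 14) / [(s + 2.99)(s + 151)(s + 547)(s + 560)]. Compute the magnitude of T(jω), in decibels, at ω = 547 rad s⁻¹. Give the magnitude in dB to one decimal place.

|j547 + 14| = √(547² + 14²) = 547.2
|j547 + 2.99| = √(547² + 2.99²) = 547
|j547 + 151| = √(547² + 151²) = 567.5
|j547 + 547| = √(547² + 547²) = 773.6
|j547 + 560| = √(547² + 560²) = 782.8
|T(j547)| = 842 × 547.2 / (547 × 567.5 × 773.6 × 782.8) = 2.451e-06
20 log₁₀(2.451e-06) = -112.21 dB

-112.2 dB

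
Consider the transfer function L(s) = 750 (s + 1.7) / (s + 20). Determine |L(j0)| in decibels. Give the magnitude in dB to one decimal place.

36.1 dB

L(0) = 750 × 1.7 / 20 = 63.75
20 log₁₀(63.75) = 36.09 dB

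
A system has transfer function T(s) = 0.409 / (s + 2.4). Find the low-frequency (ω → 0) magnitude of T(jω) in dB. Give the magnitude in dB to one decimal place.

T(0) = 0.409 / 2.4 = 0.17042
20 log₁₀(0.17042) = -15.37 dB

-15.4 dB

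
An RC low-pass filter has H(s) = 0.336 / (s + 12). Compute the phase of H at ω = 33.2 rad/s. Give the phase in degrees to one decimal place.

∠(j33.2 + 12) = arctan(33.2/12) = 70.13°
∠H(j33.2) = −70.13° = -70.13°

-70.1°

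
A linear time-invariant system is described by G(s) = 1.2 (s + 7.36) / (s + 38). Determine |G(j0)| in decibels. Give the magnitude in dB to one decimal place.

G(0) = 1.2 × 7.36 / 38 = 0.23242
20 log₁₀(0.23242) = -12.67 dB

-12.7 dB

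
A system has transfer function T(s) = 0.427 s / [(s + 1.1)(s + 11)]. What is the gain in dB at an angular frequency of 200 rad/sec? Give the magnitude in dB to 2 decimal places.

|j200| = 200
|j200 + 1.1| = √(200² + 1.1²) = 200
|j200 + 11| = √(200² + 11²) = 200.3
|T(j200)| = 0.427 × 200 / (200 × 200.3) = 0.0021317
20 log₁₀(0.0021317) = -53.425 dB

-53.43 dB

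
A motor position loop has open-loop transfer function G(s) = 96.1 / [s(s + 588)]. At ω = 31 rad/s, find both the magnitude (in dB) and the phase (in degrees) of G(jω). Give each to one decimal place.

|j31 + 588| = √(31² + 588²) = 588.8
|j31| = 31
|G(j31)| = 96.1 / (588.8 × 31) = 0.0052648
20 log₁₀(0.0052648) = -45.57 dB
∠(j31 + 588) = arctan(31/588) = 3.02°
∠(j31) = 90.00°
∠G(j31) = − (3.02° + 90.00°) = -93.02°

|G| = -45.6 dB, ∠G = -93.0°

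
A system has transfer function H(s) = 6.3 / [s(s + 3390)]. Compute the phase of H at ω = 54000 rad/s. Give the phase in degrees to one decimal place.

∠(j54000 + 3390) = arctan(54000/3390) = 86.41°
∠(j54000) = 90.00°
∠H(j54000) = − (86.41° + 90.00°) = -176.41°

-176.4°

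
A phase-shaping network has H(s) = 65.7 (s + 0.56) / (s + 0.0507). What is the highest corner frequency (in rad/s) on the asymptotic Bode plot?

Break frequencies occur at each pole and zero magnitude: 0.0507 rad/s, 0.56 rad/s.
The highest is 0.56 rad/s.

0.56 rad/s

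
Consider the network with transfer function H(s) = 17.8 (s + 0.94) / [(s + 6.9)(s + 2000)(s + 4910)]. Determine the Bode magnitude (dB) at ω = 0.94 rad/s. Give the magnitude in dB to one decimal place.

|j0.94 + 0.94| = √(0.94² + 0.94²) = 1.329
|j0.94 + 6.9| = √(0.94² + 6.9²) = 6.964
|j0.94 + 2000| = √(0.94² + 2000²) = 2000
|j0.94 + 4910| = √(0.94² + 4910²) = 4910
|H(j0.94)| = 17.8 × 1.329 / (6.964 × 2000 × 4910) = 3.4603e-07
20 log₁₀(3.4603e-07) = -129.22 dB

-129.2 dB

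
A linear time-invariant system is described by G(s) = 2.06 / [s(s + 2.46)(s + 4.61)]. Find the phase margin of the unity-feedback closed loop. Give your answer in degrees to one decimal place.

Gain crossover: |G(jω)| = 1 at ω ≈ 0.181 rad/s.
∠G(j0.181) = −90° − arctan(0.181/2.46) − arctan(0.181/4.61) ≈ -96.46°
PM = 180° + (-96.46°) = 83.54°

83.5°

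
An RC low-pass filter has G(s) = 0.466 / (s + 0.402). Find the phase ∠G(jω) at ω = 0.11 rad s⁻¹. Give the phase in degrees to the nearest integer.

∠(j0.11 + 0.402) = arctan(0.11/0.402) = 15.30°
∠G(j0.11) = −15.30° = -15.30°

-15°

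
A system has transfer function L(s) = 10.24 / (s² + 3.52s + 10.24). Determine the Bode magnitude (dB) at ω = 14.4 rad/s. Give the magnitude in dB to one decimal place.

|(j14.4)² + 3.52(j14.4) + 10.24| = |-197.12 + j50.688| = 203.5
|L(j14.4)| = 10.24 / 203.5 = 0.050311
20 log₁₀(0.050311) = -25.97 dB

-26.0 dB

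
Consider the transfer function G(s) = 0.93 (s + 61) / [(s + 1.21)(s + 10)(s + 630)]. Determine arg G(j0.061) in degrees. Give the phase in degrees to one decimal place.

-3.2°

∠(j0.061 + 61) = arctan(0.061/61) = 0.06°
∠(j0.061 + 1.21) = arctan(0.061/1.21) = 2.89°
∠(j0.061 + 10) = arctan(0.061/10) = 0.35°
∠(j0.061 + 630) = arctan(0.061/630) = 0.01°
∠G(j0.061) = 0.06° − (2.89° + 0.35° + 0.01°) = -3.18°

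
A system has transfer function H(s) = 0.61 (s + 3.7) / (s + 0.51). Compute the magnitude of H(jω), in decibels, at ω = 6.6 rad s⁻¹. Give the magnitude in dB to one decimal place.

|j6.6 + 3.7| = √(6.6² + 3.7²) = 7.566
|j6.6 + 0.51| = √(6.6² + 0.51²) = 6.62
|H(j6.6)| = 0.61 × 7.566 / 6.62 = 0.69724
20 log₁₀(0.69724) = -3.13 dB

-3.1 dB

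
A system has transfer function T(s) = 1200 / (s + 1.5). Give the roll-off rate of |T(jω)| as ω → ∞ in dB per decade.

-20 dB/decade

With 0 zeros and 1 pole, the high-frequency asymptotic slope is 20 × (0 − 1) = -20 dB/decade.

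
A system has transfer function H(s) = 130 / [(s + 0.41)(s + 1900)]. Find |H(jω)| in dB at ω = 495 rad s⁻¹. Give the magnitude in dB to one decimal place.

-77.5 dB

|j495 + 0.41| = √(495² + 0.41²) = 495
|j495 + 1900| = √(495² + 1900²) = 1963
|H(j495)| = 130 / (495 × 1963) = 0.00013376
20 log₁₀(0.00013376) = -77.47 dB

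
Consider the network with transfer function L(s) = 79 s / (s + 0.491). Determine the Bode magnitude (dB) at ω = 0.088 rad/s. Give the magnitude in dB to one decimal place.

|j0.088| = 0.088
|j0.088 + 0.491| = √(0.088² + 0.491²) = 0.4988
|L(j0.088)| = 79 × 0.088 / 0.4988 = 13.937
20 log₁₀(13.937) = 22.88 dB

22.9 dB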